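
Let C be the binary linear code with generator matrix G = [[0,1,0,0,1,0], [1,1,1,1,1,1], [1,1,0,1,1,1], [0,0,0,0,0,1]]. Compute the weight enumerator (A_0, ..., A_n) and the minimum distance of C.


Weight distribution: A_0 = 1, A_1 = 2, A_2 = 3, A_3 = 4, A_4 = 3, A_5 = 2, A_6 = 1. Minimum distance d = 1.

Enumerate all 2^4 = 16 messages m ∈ F_2^4.
For each, compute codeword c = mG in F_2^6, then tally its weight.
  m = 0000 → c = 000000, weight = 0.
  m = 1000 → c = 010010, weight = 2.
  m = 0100 → c = 111111, weight = 6.
  m = 1100 → c = 101101, weight = 4.
  m = 0010 → c = 110111, weight = 5.
  m = 1010 → c = 100101, weight = 3.
  m = 0110 → c = 001000, weight = 1.
  m = 1110 → c = 011010, weight = 3.
  m = 0001 → c = 000001, weight = 1.
  m = 1001 → c = 010011, weight = 3.
  m = 0101 → c = 111110, weight = 5.
  m = 1101 → c = 101100, weight = 3.
  m = 0011 → c = 110110, weight = 4.
  m = 1011 → c = 100100, weight = 2.
  m = 0111 → c = 001001, weight = 2.
  m = 1111 → c = 011011, weight = 4.
Tally weights:
  weight 0: 1 codewords.
  weight 1: 2 codewords.
  weight 2: 3 codewords.
  weight 3: 4 codewords.
  weight 4: 3 codewords.
  weight 5: 2 codewords.
  weight 6: 1 codewords.
Minimum distance d = smallest w > 0 with A_w > 0 = 1.
Sanity: Σ A_w = 16 = 2^4 = 16 ✓.


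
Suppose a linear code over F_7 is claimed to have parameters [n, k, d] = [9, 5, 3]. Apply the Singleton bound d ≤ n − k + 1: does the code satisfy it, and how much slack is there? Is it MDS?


Singleton RHS = n − k + 1 = 5, slack = 2, bound satisfied, not MDS.

Singleton bound: d ≤ n − k + 1.
Here n = 9, k = 5, so n − k + 1 = 5.
Given d = 3, check d ≤ 5: YES.
Slack = (n − k + 1) − d = 2.
The code is NOT MDS (slack = 2 > 0).
Description: the claimed parameters are [9, 5, 3]_7; such a code would be non-MDS.


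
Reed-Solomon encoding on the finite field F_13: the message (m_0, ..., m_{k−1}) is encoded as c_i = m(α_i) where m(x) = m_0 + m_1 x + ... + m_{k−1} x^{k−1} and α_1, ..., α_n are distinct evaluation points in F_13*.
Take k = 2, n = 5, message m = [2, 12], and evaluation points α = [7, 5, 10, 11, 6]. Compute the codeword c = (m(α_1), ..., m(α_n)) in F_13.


c = [8, 10, 5, 4, 9]

Message polynomial: m(x) = 2 + 12·x (mod 13).
For each evaluation point α_i, compute m(α_i) mod 13:
  α_1 = 7: Horner steps 12 → 8, so m(7) = 8.
  α_2 = 5: Horner steps 12 → 10, so m(5) = 10.
  α_3 = 10: Horner steps 12 → 5, so m(10) = 5.
  α_4 = 11: Horner steps 12 → 4, so m(11) = 4.
  α_5 = 6: Horner steps 12 → 9, so m(6) = 9.
Codeword c = [8, 10, 5, 4, 9] ∈ F_13^5.


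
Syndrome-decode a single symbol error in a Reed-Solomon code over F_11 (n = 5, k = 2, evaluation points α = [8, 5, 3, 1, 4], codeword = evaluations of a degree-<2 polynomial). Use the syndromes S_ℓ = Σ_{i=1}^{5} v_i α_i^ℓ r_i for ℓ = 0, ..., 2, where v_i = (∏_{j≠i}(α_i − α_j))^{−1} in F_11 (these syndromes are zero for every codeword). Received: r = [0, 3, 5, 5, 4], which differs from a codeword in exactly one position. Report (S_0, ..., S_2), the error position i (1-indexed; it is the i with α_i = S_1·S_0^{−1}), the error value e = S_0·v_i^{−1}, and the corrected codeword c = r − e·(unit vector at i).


S = (3, 3, 3), error at position 4, error magnitude e = 9, c = [0, 3, 5, 7, 4].

Step 1: column multipliers v_i = (∏_{j≠i}(α_i − α_j))^{−1} mod 11.
  i = 1 (α = 8): (8−5)(8−3)(8−1)(8−4) = 3·5·7·4 = 420 ≡ 2, so v_1 = 2^{−1} = 6 (mod 11).
  i = 2 (α = 5): (5−8)(5−3)(5−1)(5−4) = (−3)·2·4·1 = −24 ≡ 9, so v_2 = 9^{−1} = 5 (mod 11).
  i = 3 (α = 3): (3−8)(3−5)(3−1)(3−4) = (−5)·(−2)·2·(−1) = −20 ≡ 2, so v_3 = 2^{−1} = 6 (mod 11).
  i = 4 (α = 1): (1−8)(1−5)(1−3)(1−4) = (−7)·(−4)·(−2)·(−3) = 168 ≡ 3, so v_4 = 3^{−1} = 4 (mod 11).
  i = 5 (α = 4): (4−8)(4−5)(4−3)(4−1) = (−4)·(−1)·1·3 = 12 ≡ 1, so v_5 = 1^{−1} = 1 (mod 11).
  v = [6, 5, 6, 4, 1].
Step 2: syndromes of r = [0, 3, 5, 5, 4] (all sums mod 11).
  S_0 = Σ v_i r_i = 6·0 + 5·3 + 6·5 + 4·5 + 1·4 = 69 ≡ 3.
  S_1 = Σ v_i α_i r_i = 6·8·0 + 5·5·3 + 6·3·5 + 4·1·5 + 1·4·4 = 201 ≡ 3.
  α_i^2 mod 11 = [9, 3, 9, 1, 5].
  S_2 = Σ v_i α_i^2 r_i = 6·9·0 + 5·3·3 + 6·9·5 + 4·1·5 + 1·5·4 = 355 ≡ 3.
  S = (3, 3, 3) ≠ 0, so r is not a codeword (an error is present).
Step 3: locate the error. For a single error e at position i, S_ℓ = v_i·e·α_i^ℓ, so α_err = S_1/S_0.
  S_0^{−1} = 3^{−1} = 4 (mod 11), so α_err = 3·4 = 12 ≡ 1 = α_4. Error position i = 4.
  Consistency check: S_2/S_1 = 3·4 = 12 ≡ 1 = α_err ✓ (single-error assumption holds).
Step 4: error magnitude e = S_0/v_4 = S_0·∏_{j≠4}(α_4 − α_j) = 3·3 = 9 ≡ 9 (mod 11).
Step 5: correct position 4: c_4 = r_4 − e = 5 − 9 ≡ 7 (mod 11). Hence c = [0, 3, 5, 7, 4].
  Check: interpolating c through the α_i gives m(x) = 8 + 10·x (degree < 2) with m(α_i) = c_i for every i, so c is indeed a codeword.


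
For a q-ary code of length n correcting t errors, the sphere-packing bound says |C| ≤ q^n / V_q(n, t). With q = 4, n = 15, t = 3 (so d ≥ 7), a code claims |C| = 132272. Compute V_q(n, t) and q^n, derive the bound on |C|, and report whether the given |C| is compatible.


V_q(n, t) = 13276, q^n = 1073741824, Hamming bound = 80878, |C| = 132272 > bound (violated).

Step 1: Compute V_q(n, t) = Σ_{j=0}^3 C(n, j) (q−1)^j.
  j = 0: C(15,0)·(3)^0 = 1·1 = 1.
  j = 1: C(15,1)·(3)^1 = 15·3 = 45.
  j = 2: C(15,2)·(3)^2 = 105·9 = 945.
  j = 3: C(15,3)·(3)^3 = 455·27 = 12285.
  V_q(n, t) = 1 + 45 + 945 + 12285 = 13276.
Step 2: q^n = 4^15 = 1073741824.
Step 3: Hamming bound ⌊q^n / V_q(n,t)⌋ = ⌊1073741824/13276⌋ = 80878.
Step 4: Compare |C| = 132272 to 80878: violated.
The claimed |C| lies above the Hamming bound, so no 4-ary code of length 15 with d ≥ 7 can have 132272 codewords.


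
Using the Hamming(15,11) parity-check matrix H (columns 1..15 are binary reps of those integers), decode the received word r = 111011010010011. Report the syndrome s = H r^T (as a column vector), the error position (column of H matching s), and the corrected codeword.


s = (0, 0, 0, 1)^T, error position = 1, corrected codeword c = 011011010010011

Compute s = H r^T mod 2 one row at a time:
  s_1 = 1 + 0 + 0 + 1 + 0 + 0 + 1 + 1 = 4 ≡ 0 (mod 2).
  s_2 = 0 + 1 + 1 + 0 + 0 + 0 + 1 + 1 = 4 ≡ 0 (mod 2).
  s_3 = 1 + 1 + 1 + 0 + 0 + 1 + 1 + 1 = 6 ≡ 0 (mod 2).
  s_4 = 1 + 1 + 1 + 0 + 0 + 1 + 0 + 1 = 5 ≡ 1 (mod 2).
s = (0, 0, 0, 1)^T — this equals column 1 of H (binary 0001), so error is at position 1.
Correct: flip bit 1 of r = 111011010010011 to get c = 011011010010011.


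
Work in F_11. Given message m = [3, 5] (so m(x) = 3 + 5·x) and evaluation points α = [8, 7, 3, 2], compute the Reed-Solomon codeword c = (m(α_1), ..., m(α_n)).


c = [10, 5, 7, 2]

Message polynomial: m(x) = 3 + 5·x (mod 11).
For each evaluation point α_i, compute m(α_i) mod 11:
  α_1 = 8: Horner steps 5 → 10, so m(8) = 10.
  α_2 = 7: Horner steps 5 → 5, so m(7) = 5.
  α_3 = 3: Horner steps 5 → 7, so m(3) = 7.
  α_4 = 2: Horner steps 5 → 2, so m(2) = 2.
Codeword c = [10, 5, 7, 2] ∈ F_11^4.


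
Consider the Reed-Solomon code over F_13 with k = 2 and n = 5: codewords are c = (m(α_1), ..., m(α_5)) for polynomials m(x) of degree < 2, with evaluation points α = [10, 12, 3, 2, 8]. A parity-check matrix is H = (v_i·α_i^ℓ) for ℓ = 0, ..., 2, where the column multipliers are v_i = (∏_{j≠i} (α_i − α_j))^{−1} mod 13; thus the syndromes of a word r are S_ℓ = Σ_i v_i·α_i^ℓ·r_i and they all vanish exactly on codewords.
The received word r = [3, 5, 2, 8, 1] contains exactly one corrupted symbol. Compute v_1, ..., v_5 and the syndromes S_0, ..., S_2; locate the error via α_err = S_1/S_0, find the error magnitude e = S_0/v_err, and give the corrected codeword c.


S = (11, 7, 8), error at position 3, error magnitude e = 6, c = [3, 5, 9, 8, 1].

Step 1: column multipliers v_i = (∏_{j≠i}(α_i − α_j))^{−1} mod 13.
  i = 1 (α = 10): (10−12)(10−3)(10−2)(10−8) = (−2)·7·8·2 = −224 ≡ 10, so v_1 = 10^{−1} = 4 (mod 13).
  i = 2 (α = 12): (12−10)(12−3)(12−2)(12−8) = 2·9·10·4 = 720 ≡ 5, so v_2 = 5^{−1} = 8 (mod 13).
  i = 3 (α = 3): (3−10)(3−12)(3−2)(3−8) = (−7)·(−9)·1·(−5) = −315 ≡ 10, so v_3 = 10^{−1} = 4 (mod 13).
  i = 4 (α = 2): (2−10)(2−12)(2−3)(2−8) = (−8)·(−10)·(−1)·(−6) = 480 ≡ 12, so v_4 = 12^{−1} = 12 (mod 13).
  i = 5 (α = 8): (8−10)(8−12)(8−3)(8−2) = (−2)·(−4)·5·6 = 240 ≡ 6, so v_5 = 6^{−1} = 11 (mod 13).
  v = [4, 8, 4, 12, 11].
Step 2: syndromes of r = [3, 5, 2, 8, 1] (all sums mod 13).
  S_0 = Σ v_i r_i = 4·3 + 8·5 + 4·2 + 12·8 + 11·1 = 167 ≡ 11.
  S_1 = Σ v_i α_i r_i = 4·10·3 + 8·12·5 + 4·3·2 + 12·2·8 + 11·8·1 = 904 ≡ 7.
  α_i^2 mod 13 = [9, 1, 9, 4, 12].
  S_2 = Σ v_i α_i^2 r_i = 4·9·3 + 8·1·5 + 4·9·2 + 12·4·8 + 11·12·1 = 736 ≡ 8.
  S = (11, 7, 8) ≠ 0, so r is not a codeword (an error is present).
Step 3: locate the error. For a single error e at position i, S_ℓ = v_i·e·α_i^ℓ, so α_err = S_1/S_0.
  S_0^{−1} = 11^{−1} = 6 (mod 13), so α_err = 7·6 = 42 ≡ 3 = α_3. Error position i = 3.
  Consistency check: S_2/S_1 = 8·2 = 16 ≡ 3 = α_err ✓ (single-error assumption holds).
Step 4: error magnitude e = S_0/v_3 = S_0·∏_{j≠3}(α_3 − α_j) = 11·10 = 110 ≡ 6 (mod 13).
Step 5: correct position 3: c_3 = r_3 − e = 2 − 6 ≡ 9 (mod 13). Hence c = [3, 5, 9, 8, 1].
  Check: interpolating c through the α_i gives m(x) = 6 + 1·x (degree < 2) with m(α_i) = c_i for every i, so c is indeed a codeword.


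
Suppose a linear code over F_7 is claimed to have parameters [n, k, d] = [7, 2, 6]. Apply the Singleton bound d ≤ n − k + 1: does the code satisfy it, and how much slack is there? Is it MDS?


Singleton RHS = n − k + 1 = 6, slack = 0, bound satisfied, MDS.

Singleton bound: d ≤ n − k + 1.
Here n = 7, k = 2, so n − k + 1 = 6.
Given d = 6, check d ≤ 6: YES.
Slack = (n − k + 1) − d = 0.
The code is MDS (slack = 0).
Description: the claimed parameters are [7, 2, 6]_7; such a code would be MDS (meets Singleton bound).


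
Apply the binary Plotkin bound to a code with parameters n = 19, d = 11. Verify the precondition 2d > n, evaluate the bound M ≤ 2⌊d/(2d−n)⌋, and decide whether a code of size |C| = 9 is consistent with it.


Plotkin bound M ≤ 6; given |C| = 9 > bound (violated).

Check applicability: 2d = 22, n = 19.
2d − n = 3 > 0, so Plotkin applies.
Compute d/(2d−n) = 11/3 ≈ 3.6667.
⌊d/(2d−n)⌋ = 3.
Plotkin bound: M ≤ 2·3 = 6.
Given |C| = 9, check: VIOLATED.
This |C| is above the Plotkin bound, so no binary code with n = 19, d = 11 and 9 codewords exists.


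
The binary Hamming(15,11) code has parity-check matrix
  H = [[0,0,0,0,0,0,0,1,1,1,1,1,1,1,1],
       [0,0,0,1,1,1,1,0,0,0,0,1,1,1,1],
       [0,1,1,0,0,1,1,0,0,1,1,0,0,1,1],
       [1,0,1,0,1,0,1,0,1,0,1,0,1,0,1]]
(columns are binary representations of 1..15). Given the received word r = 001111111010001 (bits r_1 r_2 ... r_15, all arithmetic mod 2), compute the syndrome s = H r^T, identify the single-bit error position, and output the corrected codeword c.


s = (0, 1, 1, 0)^T, error position = 6, corrected codeword c = 001110111010001

Compute s = H r^T mod 2 one row at a time:
  s_1 = 1 + 1 + 0 + 1 + 0 + 0 + 0 + 1 = 4 ≡ 0 (mod 2).
  s_2 = 1 + 1 + 1 + 1 + 0 + 0 + 0 + 1 = 5 ≡ 1 (mod 2).
  s_3 = 0 + 1 + 1 + 1 + 0 + 1 + 0 + 1 = 5 ≡ 1 (mod 2).
  s_4 = 0 + 1 + 1 + 1 + 1 + 1 + 0 + 1 = 6 ≡ 0 (mod 2).
s = (0, 1, 1, 0)^T — this equals column 6 of H (binary 0110), so error is at position 6.
Correct: flip bit 6 of r = 001111111010001 to get c = 001110111010001.


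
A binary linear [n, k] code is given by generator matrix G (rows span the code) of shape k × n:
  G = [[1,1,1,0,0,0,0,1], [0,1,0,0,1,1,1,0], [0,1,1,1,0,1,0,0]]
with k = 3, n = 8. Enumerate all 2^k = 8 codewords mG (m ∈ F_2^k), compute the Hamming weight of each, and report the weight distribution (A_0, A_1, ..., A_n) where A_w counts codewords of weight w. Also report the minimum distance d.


Weight distribution: A_0 = 1, A_4 = 5, A_6 = 2. Minimum distance d = 4.

Enumerate all 2^3 = 8 messages m ∈ F_2^3.
For each, compute codeword c = mG in F_2^8, then tally its weight.
  m = 000 → c = 00000000, weight = 0.
  m = 100 → c = 11100001, weight = 4.
  m = 010 → c = 01001110, weight = 4.
  m = 110 → c = 10101111, weight = 6.
  m = 001 → c = 01110100, weight = 4.
  m = 101 → c = 10010101, weight = 4.
  m = 011 → c = 00111010, weight = 4.
  m = 111 → c = 11011011, weight = 6.
Tally weights:
  weight 0: 1 codewords.
  weight 4: 5 codewords.
  weight 6: 2 codewords.
Minimum distance d = smallest w > 0 with A_w > 0 = 4.
Sanity: Σ A_w = 8 = 2^3 = 8 ✓.


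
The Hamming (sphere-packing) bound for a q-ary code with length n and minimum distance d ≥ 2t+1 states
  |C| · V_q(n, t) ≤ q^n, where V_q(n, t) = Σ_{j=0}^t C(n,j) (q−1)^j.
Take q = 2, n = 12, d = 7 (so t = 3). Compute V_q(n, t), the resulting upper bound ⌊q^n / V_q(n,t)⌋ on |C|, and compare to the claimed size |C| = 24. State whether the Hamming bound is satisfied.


V_q(n, t) = 299, q^n = 4096, Hamming bound = 13, |C| = 24 > bound (violated).

Step 1: Compute V_q(n, t) = Σ_{j=0}^3 C(n, j) (q−1)^j.
  j = 0: C(12,0)·(1)^0 = 1·1 = 1.
  j = 1: C(12,1)·(1)^1 = 12·1 = 12.
  j = 2: C(12,2)·(1)^2 = 66·1 = 66.
  j = 3: C(12,3)·(1)^3 = 220·1 = 220.
  V_q(n, t) = 1 + 12 + 66 + 220 = 299.
Step 2: q^n = 2^12 = 4096.
Step 3: Hamming bound ⌊q^n / V_q(n,t)⌋ = ⌊4096/299⌋ = 13.
Step 4: Compare |C| = 24 to 13: violated.
The claimed |C| lies above the Hamming bound, so no 2-ary code of length 12 with d ≥ 7 can have 24 codewords.


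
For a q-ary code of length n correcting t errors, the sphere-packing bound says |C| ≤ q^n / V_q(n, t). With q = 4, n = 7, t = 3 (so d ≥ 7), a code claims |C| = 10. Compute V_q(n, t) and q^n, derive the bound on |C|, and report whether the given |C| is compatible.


V_q(n, t) = 1156, q^n = 16384, Hamming bound = 14, |C| = 10 ≤ bound (satisfied).

Step 1: Compute V_q(n, t) = Σ_{j=0}^3 C(n, j) (q−1)^j.
  j = 0: C(7,0)·(3)^0 = 1·1 = 1.
  j = 1: C(7,1)·(3)^1 = 7·3 = 21.
  j = 2: C(7,2)·(3)^2 = 21·9 = 189.
  j = 3: C(7,3)·(3)^3 = 35·27 = 945.
  V_q(n, t) = 1 + 21 + 189 + 945 = 1156.
Step 2: q^n = 4^7 = 16384.
Step 3: Hamming bound ⌊q^n / V_q(n,t)⌋ = ⌊16384/1156⌋ = 14.
Step 4: Compare |C| = 10 to 14: satisfied.
The claimed |C| lies below the Hamming bound.


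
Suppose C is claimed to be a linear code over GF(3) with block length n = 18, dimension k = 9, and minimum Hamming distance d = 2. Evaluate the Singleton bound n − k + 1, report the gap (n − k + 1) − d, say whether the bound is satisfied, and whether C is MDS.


Singleton RHS = n − k + 1 = 10, slack = 8, bound satisfied, not MDS.

Singleton bound: d ≤ n − k + 1.
Here n = 18, k = 9, so n − k + 1 = 10.
Given d = 2, check d ≤ 10: YES.
Slack = (n − k + 1) − d = 8.
The code is NOT MDS (slack = 8 > 0).
Description: the claimed parameters are [18, 9, 2]_3; such a code would be non-MDS.


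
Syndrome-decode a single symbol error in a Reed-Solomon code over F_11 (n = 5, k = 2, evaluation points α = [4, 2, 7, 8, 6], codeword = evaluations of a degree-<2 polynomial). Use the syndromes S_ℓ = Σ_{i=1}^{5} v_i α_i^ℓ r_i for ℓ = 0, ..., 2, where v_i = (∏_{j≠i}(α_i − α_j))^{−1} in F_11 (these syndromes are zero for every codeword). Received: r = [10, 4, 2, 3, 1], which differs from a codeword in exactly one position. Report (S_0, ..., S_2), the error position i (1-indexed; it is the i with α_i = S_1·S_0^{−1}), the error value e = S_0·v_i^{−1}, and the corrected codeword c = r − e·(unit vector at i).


S = (2, 4, 8), error at position 2, error magnitude e = 7, c = [10, 8, 2, 3, 1].

Step 1: column multipliers v_i = (∏_{j≠i}(α_i − α_j))^{−1} mod 11.
  i = 1 (α = 4): (4−2)(4−7)(4−8)(4−6) = 2·(−3)·(−4)·(−2) = −48 ≡ 7, so v_1 = 7^{−1} = 8 (mod 11).
  i = 2 (α = 2): (2−4)(2−7)(2−8)(2−6) = (−2)·(−5)·(−6)·(−4) = 240 ≡ 9, so v_2 = 9^{−1} = 5 (mod 11).
  i = 3 (α = 7): (7−4)(7−2)(7−8)(7−6) = 3·5·(−1)·1 = −15 ≡ 7, so v_3 = 7^{−1} = 8 (mod 11).
  i = 4 (α = 8): (8−4)(8−2)(8−7)(8−6) = 4·6·1·2 = 48 ≡ 4, so v_4 = 4^{−1} = 3 (mod 11).
  i = 5 (α = 6): (6−4)(6−2)(6−7)(6−8) = 2·4·(−1)·(−2) = 16 ≡ 5, so v_5 = 5^{−1} = 9 (mod 11).
  v = [8, 5, 8, 3, 9].
Step 2: syndromes of r = [10, 4, 2, 3, 1] (all sums mod 11).
  S_0 = Σ v_i r_i = 8·10 + 5·4 + 8·2 + 3·3 + 9·1 = 134 ≡ 2.
  S_1 = Σ v_i α_i r_i = 8·4·10 + 5·2·4 + 8·7·2 + 3·8·3 + 9·6·1 = 598 ≡ 4.
  α_i^2 mod 11 = [5, 4, 5, 9, 3].
  S_2 = Σ v_i α_i^2 r_i = 8·5·10 + 5·4·4 + 8·5·2 + 3·9·3 + 9·3·1 = 668 ≡ 8.
  S = (2, 4, 8) ≠ 0, so r is not a codeword (an error is present).
Step 3: locate the error. For a single error e at position i, S_ℓ = v_i·e·α_i^ℓ, so α_err = S_1/S_0.
  S_0^{−1} = 2^{−1} = 6 (mod 11), so α_err = 4·6 = 24 ≡ 2 = α_2. Error position i = 2.
  Consistency check: S_2/S_1 = 8·3 = 24 ≡ 2 = α_err ✓ (single-error assumption holds).
Step 4: error magnitude e = S_0/v_2 = S_0·∏_{j≠2}(α_2 − α_j) = 2·9 = 18 ≡ 7 (mod 11).
Step 5: correct position 2: c_2 = r_2 − e = 4 − 7 ≡ 8 (mod 11). Hence c = [10, 8, 2, 3, 1].
  Check: interpolating c through the α_i gives m(x) = 6 + 1·x (degree < 2) with m(α_i) = c_i for every i, so c is indeed a codeword.


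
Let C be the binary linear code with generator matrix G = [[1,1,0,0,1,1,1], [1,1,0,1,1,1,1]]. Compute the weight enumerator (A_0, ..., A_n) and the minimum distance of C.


Weight distribution: A_0 = 1, A_1 = 1, A_5 = 1, A_6 = 1. Minimum distance d = 1.

Enumerate all 2^2 = 4 messages m ∈ F_2^2.
For each, compute codeword c = mG in F_2^7, then tally its weight.
  m = 00 → c = 0000000, weight = 0.
  m = 10 → c = 1100111, weight = 5.
  m = 01 → c = 1101111, weight = 6.
  m = 11 → c = 0001000, weight = 1.
Tally weights:
  weight 0: 1 codewords.
  weight 1: 1 codewords.
  weight 5: 1 codewords.
  weight 6: 1 codewords.
Minimum distance d = smallest w > 0 with A_w > 0 = 1.
Sanity: Σ A_w = 4 = 2^2 = 4 ✓.


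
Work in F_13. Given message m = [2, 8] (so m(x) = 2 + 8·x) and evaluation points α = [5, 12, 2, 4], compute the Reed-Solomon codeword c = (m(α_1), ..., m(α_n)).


c = [3, 7, 5, 8]

Message polynomial: m(x) = 2 + 8·x (mod 13).
For each evaluation point α_i, compute m(α_i) mod 13:
  α_1 = 5: Horner steps 8 → 3, so m(5) = 3.
  α_2 = 12: Horner steps 8 → 7, so m(12) = 7.
  α_3 = 2: Horner steps 8 → 5, so m(2) = 5.
  α_4 = 4: Horner steps 8 → 8, so m(4) = 8.
Codeword c = [3, 7, 5, 8] ∈ F_13^4.


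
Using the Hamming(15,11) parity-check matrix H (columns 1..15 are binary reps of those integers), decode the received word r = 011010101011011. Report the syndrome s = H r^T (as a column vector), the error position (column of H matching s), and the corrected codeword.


s = (1, 1, 0, 0)^T, error position = 12, corrected codeword c = 011010101010011

Compute s = H r^T mod 2 one row at a time:
  s_1 = 0 + 1 + 0 + 1 + 1 + 0 + 1 + 1 = 5 ≡ 1 (mod 2).
  s_2 = 0 + 1 + 0 + 1 + 1 + 0 + 1 + 1 = 5 ≡ 1 (mod 2).
  s_3 = 1 + 1 + 0 + 1 + 0 + 1 + 1 + 1 = 6 ≡ 0 (mod 2).
  s_4 = 0 + 1 + 1 + 1 + 1 + 1 + 0 + 1 = 6 ≡ 0 (mod 2).
s = (1, 1, 0, 0)^T — this equals column 12 of H (binary 1100), so error is at position 12.
Correct: flip bit 12 of r = 011010101011011 to get c = 011010101010011.


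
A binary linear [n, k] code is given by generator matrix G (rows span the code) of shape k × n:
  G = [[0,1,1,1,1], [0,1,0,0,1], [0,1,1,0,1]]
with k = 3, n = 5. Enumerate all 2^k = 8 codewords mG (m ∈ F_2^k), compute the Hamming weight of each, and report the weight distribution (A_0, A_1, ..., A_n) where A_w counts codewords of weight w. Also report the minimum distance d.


Weight distribution: A_0 = 1, A_1 = 2, A_2 = 2, A_3 = 2, A_4 = 1. Minimum distance d = 1.

Enumerate all 2^3 = 8 messages m ∈ F_2^3.
For each, compute codeword c = mG in F_2^5, then tally its weight.
  m = 000 → c = 00000, weight = 0.
  m = 100 → c = 01111, weight = 4.
  m = 010 → c = 01001, weight = 2.
  m = 110 → c = 00110, weight = 2.
  m = 001 → c = 01101, weight = 3.
  m = 101 → c = 00010, weight = 1.
  m = 011 → c = 00100, weight = 1.
  m = 111 → c = 01011, weight = 3.
Tally weights:
  weight 0: 1 codewords.
  weight 1: 2 codewords.
  weight 2: 2 codewords.
  weight 3: 2 codewords.
  weight 4: 1 codewords.
Minimum distance d = smallest w > 0 with A_w > 0 = 1.
Sanity: Σ A_w = 8 = 2^3 = 8 ✓.


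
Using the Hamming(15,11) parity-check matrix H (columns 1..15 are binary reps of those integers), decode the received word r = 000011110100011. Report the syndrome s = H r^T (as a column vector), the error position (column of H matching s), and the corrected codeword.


s = (0, 1, 1, 1)^T, error position = 7, corrected codeword c = 000011010100011

Compute s = H r^T mod 2 one row at a time:
  s_1 = 1 + 0 + 1 + 0 + 0 + 0 + 1 + 1 = 4 ≡ 0 (mod 2).
  s_2 = 0 + 1 + 1 + 1 + 0 + 0 + 1 + 1 = 5 ≡ 1 (mod 2).
  s_3 = 0 + 0 + 1 + 1 + 1 + 0 + 1 + 1 = 5 ≡ 1 (mod 2).
  s_4 = 0 + 0 + 1 + 1 + 0 + 0 + 0 + 1 = 3 ≡ 1 (mod 2).
s = (0, 1, 1, 1)^T — this equals column 7 of H (binary 0111), so error is at position 7.
Correct: flip bit 7 of r = 000011110100011 to get c = 000011010100011.


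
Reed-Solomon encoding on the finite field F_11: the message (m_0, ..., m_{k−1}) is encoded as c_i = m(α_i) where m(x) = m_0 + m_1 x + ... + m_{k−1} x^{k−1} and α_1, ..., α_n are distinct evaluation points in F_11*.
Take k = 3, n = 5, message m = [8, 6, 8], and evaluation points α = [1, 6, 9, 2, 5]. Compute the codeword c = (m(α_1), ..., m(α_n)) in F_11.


c = [0, 2, 6, 8, 7]

Message polynomial: m(x) = 8 + 6·x + 8·x^2 (mod 11).
For each evaluation point α_i, compute m(α_i) mod 11:
  α_1 = 1: Horner steps 8 → 3 → 0, so m(1) = 0.
  α_2 = 6: Horner steps 8 → 10 → 2, so m(6) = 2.
  α_3 = 9: Horner steps 8 → 1 → 6, so m(9) = 6.
  α_4 = 2: Horner steps 8 → 0 → 8, so m(2) = 8.
  α_5 = 5: Horner steps 8 → 2 → 7, so m(5) = 7.
Codeword c = [0, 2, 6, 8, 7] ∈ F_11^5.


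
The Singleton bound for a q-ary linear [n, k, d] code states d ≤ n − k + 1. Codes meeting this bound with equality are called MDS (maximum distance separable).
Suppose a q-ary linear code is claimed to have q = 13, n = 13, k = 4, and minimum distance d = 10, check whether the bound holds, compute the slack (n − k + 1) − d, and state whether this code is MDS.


Singleton RHS = n − k + 1 = 10, slack = 0, bound satisfied, MDS.

Singleton bound: d ≤ n − k + 1.
Here n = 13, k = 4, so n − k + 1 = 10.
Given d = 10, check d ≤ 10: YES.
Slack = (n − k + 1) − d = 0.
The code is MDS (slack = 0).
Description: the claimed parameters are [13, 4, 10]_13; such a code would be MDS (meets Singleton bound).


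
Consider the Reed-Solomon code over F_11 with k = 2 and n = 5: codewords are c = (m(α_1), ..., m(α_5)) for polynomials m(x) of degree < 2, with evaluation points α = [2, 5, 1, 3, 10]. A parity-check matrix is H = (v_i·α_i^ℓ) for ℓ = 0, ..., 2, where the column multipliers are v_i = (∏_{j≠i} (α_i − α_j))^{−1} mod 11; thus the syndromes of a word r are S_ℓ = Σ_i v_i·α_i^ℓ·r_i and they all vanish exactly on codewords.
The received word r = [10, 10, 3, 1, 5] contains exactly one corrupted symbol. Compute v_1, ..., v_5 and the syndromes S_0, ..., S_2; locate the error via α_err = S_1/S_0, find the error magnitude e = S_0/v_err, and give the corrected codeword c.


S = (7, 3, 6), error at position 1, error magnitude e = 8, c = [2, 10, 3, 1, 5].

Step 1: column multipliers v_i = (∏_{j≠i}(α_i − α_j))^{−1} mod 11.
  i = 1 (α = 2): (2−5)(2−1)(2−3)(2−10) = (−3)·1·(−1)·(−8) = −24 ≡ 9, so v_1 = 9^{−1} = 5 (mod 11).
  i = 2 (α = 5): (5−2)(5−1)(5−3)(5−10) = 3·4·2·(−5) = −120 ≡ 1, so v_2 = 1^{−1} = 1 (mod 11).
  i = 3 (α = 1): (1−2)(1−5)(1−3)(1−10) = (−1)·(−4)·(−2)·(−9) = 72 ≡ 6, so v_3 = 6^{−1} = 2 (mod 11).
  i = 4 (α = 3): (3−2)(3−5)(3−1)(3−10) = 1·(−2)·2·(−7) = 28 ≡ 6, so v_4 = 6^{−1} = 2 (mod 11).
  i = 5 (α = 10): (10−2)(10−5)(10−1)(10−3) = 8·5·9·7 = 2520 ≡ 1, so v_5 = 1^{−1} = 1 (mod 11).
  v = [5, 1, 2, 2, 1].
Step 2: syndromes of r = [10, 10, 3, 1, 5] (all sums mod 11).
  S_0 = Σ v_i r_i = 5·10 + 1·10 + 2·3 + 2·1 + 1·5 = 73 ≡ 7.
  S_1 = Σ v_i α_i r_i = 5·2·10 + 1·5·10 + 2·1·3 + 2·3·1 + 1·10·5 = 212 ≡ 3.
  α_i^2 mod 11 = [4, 3, 1, 9, 1].
  S_2 = Σ v_i α_i^2 r_i = 5·4·10 + 1·3·10 + 2·1·3 + 2·9·1 + 1·1·5 = 259 ≡ 6.
  S = (7, 3, 6) ≠ 0, so r is not a codeword (an error is present).
Step 3: locate the error. For a single error e at position i, S_ℓ = v_i·e·α_i^ℓ, so α_err = S_1/S_0.
  S_0^{−1} = 7^{−1} = 8 (mod 11), so α_err = 3·8 = 24 ≡ 2 = α_1. Error position i = 1.
  Consistency check: S_2/S_1 = 6·4 = 24 ≡ 2 = α_err ✓ (single-error assumption holds).
Step 4: error magnitude e = S_0/v_1 = S_0·∏_{j≠1}(α_1 − α_j) = 7·9 = 63 ≡ 8 (mod 11).
Step 5: correct position 1: c_1 = r_1 − e = 10 − 8 ≡ 2 (mod 11). Hence c = [2, 10, 3, 1, 5].
  Check: interpolating c through the α_i gives m(x) = 4 + 10·x (degree < 2) with m(α_i) = c_i for every i, so c is indeed a codeword.


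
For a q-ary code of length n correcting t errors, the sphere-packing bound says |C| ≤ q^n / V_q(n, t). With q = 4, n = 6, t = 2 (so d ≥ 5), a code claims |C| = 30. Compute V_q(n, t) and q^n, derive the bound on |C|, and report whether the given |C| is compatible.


V_q(n, t) = 154, q^n = 4096, Hamming bound = 26, |C| = 30 > bound (violated).

Step 1: Compute V_q(n, t) = Σ_{j=0}^2 C(n, j) (q−1)^j.
  j = 0: C(6,0)·(3)^0 = 1·1 = 1.
  j = 1: C(6,1)·(3)^1 = 6·3 = 18.
  j = 2: C(6,2)·(3)^2 = 15·9 = 135.
  V_q(n, t) = 1 + 18 + 135 = 154.
Step 2: q^n = 4^6 = 4096.
Step 3: Hamming bound ⌊q^n / V_q(n,t)⌋ = ⌊4096/154⌋ = 26.
Step 4: Compare |C| = 30 to 26: violated.
The claimed |C| lies above the Hamming bound, so no 4-ary code of length 6 with d ≥ 5 can have 30 codewords.


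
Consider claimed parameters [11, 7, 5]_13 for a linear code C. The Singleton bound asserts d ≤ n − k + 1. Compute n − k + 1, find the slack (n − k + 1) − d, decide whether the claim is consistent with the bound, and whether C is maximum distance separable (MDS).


Singleton RHS = n − k + 1 = 5, slack = 0, bound satisfied, MDS.

Singleton bound: d ≤ n − k + 1.
Here n = 11, k = 7, so n − k + 1 = 5.
Given d = 5, check d ≤ 5: YES.
Slack = (n − k + 1) − d = 0.
The code is MDS (slack = 0).
Description: the claimed parameters are [11, 7, 5]_13; such a code would be MDS (meets Singleton bound).


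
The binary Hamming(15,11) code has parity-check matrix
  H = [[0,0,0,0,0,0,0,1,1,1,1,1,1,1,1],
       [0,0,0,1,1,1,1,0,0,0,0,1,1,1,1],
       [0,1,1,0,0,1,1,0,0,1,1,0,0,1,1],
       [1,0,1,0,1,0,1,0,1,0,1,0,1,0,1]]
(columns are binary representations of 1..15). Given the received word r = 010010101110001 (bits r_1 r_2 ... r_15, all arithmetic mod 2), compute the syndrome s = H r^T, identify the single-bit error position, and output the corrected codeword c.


s = (0, 1, 1, 1)^T, error position = 7, corrected codeword c = 010010001110001

Compute s = H r^T mod 2 one row at a time:
  s_1 = 0 + 1 + 1 + 1 + 0 + 0 + 0 + 1 = 4 ≡ 0 (mod 2).
  s_2 = 0 + 1 + 0 + 1 + 0 + 0 + 0 + 1 = 3 ≡ 1 (mod 2).
  s_3 = 1 + 0 + 0 + 1 + 1 + 1 + 0 + 1 = 5 ≡ 1 (mod 2).
  s_4 = 0 + 0 + 1 + 1 + 1 + 1 + 0 + 1 = 5 ≡ 1 (mod 2).
s = (0, 1, 1, 1)^T — this equals column 7 of H (binary 0111), so error is at position 7.
Correct: flip bit 7 of r = 010010101110001 to get c = 010010001110001.


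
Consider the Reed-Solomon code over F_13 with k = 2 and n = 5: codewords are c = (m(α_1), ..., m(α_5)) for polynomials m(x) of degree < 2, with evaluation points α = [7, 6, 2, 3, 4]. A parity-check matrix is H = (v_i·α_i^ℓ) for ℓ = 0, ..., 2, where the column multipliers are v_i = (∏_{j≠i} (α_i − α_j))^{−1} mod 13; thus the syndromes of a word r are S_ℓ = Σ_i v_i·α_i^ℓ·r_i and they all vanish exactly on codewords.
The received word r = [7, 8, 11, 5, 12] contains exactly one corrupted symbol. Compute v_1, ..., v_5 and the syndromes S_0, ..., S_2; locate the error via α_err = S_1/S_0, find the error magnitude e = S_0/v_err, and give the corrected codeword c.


S = (4, 11, 1), error at position 2, error magnitude e = 8, c = [7, 0, 11, 5, 12].

Step 1: column multipliers v_i = (∏_{j≠i}(α_i − α_j))^{−1} mod 13.
  i = 1 (α = 7): (7−6)(7−2)(7−3)(7−4) = 1·5·4·3 = 60 ≡ 8, so v_1 = 8^{−1} = 5 (mod 13).
  i = 2 (α = 6): (6−7)(6−2)(6−3)(6−4) = (−1)·4·3·2 = −24 ≡ 2, so v_2 = 2^{−1} = 7 (mod 13).
  i = 3 (α = 2): (2−7)(2−6)(2−3)(2−4) = (−5)·(−4)·(−1)·(−2) = 40 ≡ 1, so v_3 = 1^{−1} = 1 (mod 13).
  i = 4 (α = 3): (3−7)(3−6)(3−2)(3−4) = (−4)·(−3)·1·(−1) = −12 ≡ 1, so v_4 = 1^{−1} = 1 (mod 13).
  i = 5 (α = 4): (4−7)(4−6)(4−2)(4−3) = (−3)·(−2)·2·1 = 12 ≡ 12, so v_5 = 12^{−1} = 12 (mod 13).
  v = [5, 7, 1, 1, 12].
Step 2: syndromes of r = [7, 8, 11, 5, 12] (all sums mod 13).
  S_0 = Σ v_i r_i = 5·7 + 7·8 + 1·11 + 1·5 + 12·12 = 251 ≡ 4.
  S_1 = Σ v_i α_i r_i = 5·7·7 + 7·6·8 + 1·2·11 + 1·3·5 + 12·4·12 = 1194 ≡ 11.
  α_i^2 mod 13 = [10, 10, 4, 9, 3].
  S_2 = Σ v_i α_i^2 r_i = 5·10·7 + 7·10·8 + 1·4·11 + 1·9·5 + 12·3·12 = 1431 ≡ 1.
  S = (4, 11, 1) ≠ 0, so r is not a codeword (an error is present).
Step 3: locate the error. For a single error e at position i, S_ℓ = v_i·e·α_i^ℓ, so α_err = S_1/S_0.
  S_0^{−1} = 4^{−1} = 10 (mod 13), so α_err = 11·10 = 110 ≡ 6 = α_2. Error position i = 2.
  Consistency check: S_2/S_1 = 1·6 = 6 ≡ 6 = α_err ✓ (single-error assumption holds).
Step 4: error magnitude e = S_0/v_2 = S_0·∏_{j≠2}(α_2 − α_j) = 4·2 = 8 ≡ 8 (mod 13).
Step 5: correct position 2: c_2 = r_2 − e = 8 − 8 ≡ 0 (mod 13). Hence c = [7, 0, 11, 5, 12].
  Check: interpolating c through the α_i gives m(x) = 10 + 7·x (degree < 2) with m(α_i) = c_i for every i, so c is indeed a codeword.


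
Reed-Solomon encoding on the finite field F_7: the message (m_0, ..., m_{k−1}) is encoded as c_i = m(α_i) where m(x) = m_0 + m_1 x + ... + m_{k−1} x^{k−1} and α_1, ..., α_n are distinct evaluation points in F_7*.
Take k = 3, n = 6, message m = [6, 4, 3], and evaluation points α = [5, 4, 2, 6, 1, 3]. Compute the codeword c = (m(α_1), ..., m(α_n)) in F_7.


c = [3, 0, 5, 5, 6, 3]

Message polynomial: m(x) = 6 + 4·x + 3·x^2 (mod 7).
For each evaluation point α_i, compute m(α_i) mod 7:
  α_1 = 5: Horner steps 3 → 5 → 3, so m(5) = 3.
  α_2 = 4: Horner steps 3 → 2 → 0, so m(4) = 0.
  α_3 = 2: Horner steps 3 → 3 → 5, so m(2) = 5.
  α_4 = 6: Horner steps 3 → 1 → 5, so m(6) = 5.
  α_5 = 1: Horner steps 3 → 0 → 6, so m(1) = 6.
  α_6 = 3: Horner steps 3 → 6 → 3, so m(3) = 3.
Codeword c = [3, 0, 5, 5, 6, 3] ∈ F_7^6.


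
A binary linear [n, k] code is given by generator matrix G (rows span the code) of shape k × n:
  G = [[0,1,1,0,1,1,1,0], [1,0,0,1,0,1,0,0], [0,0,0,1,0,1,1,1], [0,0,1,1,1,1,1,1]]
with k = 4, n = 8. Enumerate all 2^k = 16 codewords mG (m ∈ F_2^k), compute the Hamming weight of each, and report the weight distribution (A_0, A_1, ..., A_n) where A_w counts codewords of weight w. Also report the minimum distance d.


Weight distribution: A_0 = 1, A_2 = 1, A_3 = 4, A_4 = 3, A_5 = 4, A_6 = 3. Minimum distance d = 2.

Enumerate all 2^4 = 16 messages m ∈ F_2^4.
For each, compute codeword c = mG in F_2^8, then tally its weight.
  m = 0000 → c = 00000000, weight = 0.
  m = 1000 → c = 01101110, weight = 5.
  m = 0100 → c = 10010100, weight = 3.
  m = 1100 → c = 11111010, weight = 6.
  m = 0010 → c = 00010111, weight = 4.
  m = 1010 → c = 01111001, weight = 5.
  m = 0110 → c = 10000011, weight = 3.
  m = 1110 → c = 11101101, weight = 6.
  m = 0001 → c = 00111111, weight = 6.
  m = 1001 → c = 01010001, weight = 3.
  m = 0101 → c = 10101011, weight = 5.
  m = 1101 → c = 11000101, weight = 4.
  m = 0011 → c = 00101000, weight = 2.
  m = 1011 → c = 01000110, weight = 3.
  m = 0111 → c = 10111100, weight = 5.
  m = 1111 → c = 11010010, weight = 4.
Tally weights:
  weight 0: 1 codewords.
  weight 2: 1 codewords.
  weight 3: 4 codewords.
  weight 4: 3 codewords.
  weight 5: 4 codewords.
  weight 6: 3 codewords.
Minimum distance d = smallest w > 0 with A_w > 0 = 2.
Sanity: Σ A_w = 16 = 2^4 = 16 ✓.


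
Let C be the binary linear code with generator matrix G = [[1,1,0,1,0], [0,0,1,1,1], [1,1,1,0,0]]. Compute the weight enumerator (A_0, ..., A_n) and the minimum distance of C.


Weight distribution: A_0 = 1, A_1 = 1, A_2 = 1, A_3 = 3, A_4 = 2. Minimum distance d = 1.

Enumerate all 2^3 = 8 messages m ∈ F_2^3.
For each, compute codeword c = mG in F_2^5, then tally its weight.
  m = 000 → c = 00000, weight = 0.
  m = 100 → c = 11010, weight = 3.
  m = 010 → c = 00111, weight = 3.
  m = 110 → c = 11101, weight = 4.
  m = 001 → c = 11100, weight = 3.
  m = 101 → c = 00110, weight = 2.
  m = 011 → c = 11011, weight = 4.
  m = 111 → c = 00001, weight = 1.
Tally weights:
  weight 0: 1 codewords.
  weight 1: 1 codewords.
  weight 2: 1 codewords.
  weight 3: 3 codewords.
  weight 4: 2 codewords.
Minimum distance d = smallest w > 0 with A_w > 0 = 1.
Sanity: Σ A_w = 8 = 2^3 = 8 ✓.


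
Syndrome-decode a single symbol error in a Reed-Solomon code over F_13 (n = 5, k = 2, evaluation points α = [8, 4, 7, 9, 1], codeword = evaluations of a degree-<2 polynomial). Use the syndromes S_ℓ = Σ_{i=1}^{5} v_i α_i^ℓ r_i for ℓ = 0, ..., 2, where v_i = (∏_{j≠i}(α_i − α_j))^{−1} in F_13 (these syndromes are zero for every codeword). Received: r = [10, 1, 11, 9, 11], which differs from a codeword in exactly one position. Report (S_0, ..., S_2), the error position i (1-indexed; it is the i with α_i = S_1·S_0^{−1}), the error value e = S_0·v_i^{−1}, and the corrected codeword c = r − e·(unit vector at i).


S = (1, 1, 1), error at position 5, error magnitude e = 7, c = [10, 1, 11, 9, 4].

Step 1: column multipliers v_i = (∏_{j≠i}(α_i − α_j))^{−1} mod 13.
  i = 1 (α = 8): (8−4)(8−7)(8−9)(8−1) = 4·1·(−1)·7 = −28 ≡ 11, so v_1 = 11^{−1} = 6 (mod 13).
  i = 2 (α = 4): (4−8)(4−7)(4−9)(4−1) = (−4)·(−3)·(−5)·3 = −180 ≡ 2, so v_2 = 2^{−1} = 7 (mod 13).
  i = 3 (α = 7): (7−8)(7−4)(7−9)(7−1) = (−1)·3·(−2)·6 = 36 ≡ 10, so v_3 = 10^{−1} = 4 (mod 13).
  i = 4 (α = 9): (9−8)(9−4)(9−7)(9−1) = 1·5·2·8 = 80 ≡ 2, so v_4 = 2^{−1} = 7 (mod 13).
  i = 5 (α = 1): (1−8)(1−4)(1−7)(1−9) = (−7)·(−3)·(−6)·(−8) = 1008 ≡ 7, so v_5 = 7^{−1} = 2 (mod 13).
  v = [6, 7, 4, 7, 2].
Step 2: syndromes of r = [10, 1, 11, 9, 11] (all sums mod 13).
  S_0 = Σ v_i r_i = 6·10 + 7·1 + 4·11 + 7·9 + 2·11 = 196 ≡ 1.
  S_1 = Σ v_i α_i r_i = 6·8·10 + 7·4·1 + 4·7·11 + 7·9·9 + 2·1·11 = 1405 ≡ 1.
  α_i^2 mod 13 = [12, 3, 10, 3, 1].
  S_2 = Σ v_i α_i^2 r_i = 6·12·10 + 7·3·1 + 4·10·11 + 7·3·9 + 2·1·11 = 1392 ≡ 1.
  S = (1, 1, 1) ≠ 0, so r is not a codeword (an error is present).
Step 3: locate the error. For a single error e at position i, S_ℓ = v_i·e·α_i^ℓ, so α_err = S_1/S_0.
  S_0^{−1} = 1^{−1} = 1 (mod 13), so α_err = 1·1 = 1 ≡ 1 = α_5. Error position i = 5.
  Consistency check: S_2/S_1 = 1·1 = 1 ≡ 1 = α_err ✓ (single-error assumption holds).
Step 4: error magnitude e = S_0/v_5 = S_0·∏_{j≠5}(α_5 − α_j) = 1·7 = 7 ≡ 7 (mod 13).
Step 5: correct position 5: c_5 = r_5 − e = 11 − 7 ≡ 4 (mod 13). Hence c = [10, 1, 11, 9, 4].
  Check: interpolating c through the α_i gives m(x) = 5 + 12·x (degree < 2) with m(α_i) = c_i for every i, so c is indeed a codeword.


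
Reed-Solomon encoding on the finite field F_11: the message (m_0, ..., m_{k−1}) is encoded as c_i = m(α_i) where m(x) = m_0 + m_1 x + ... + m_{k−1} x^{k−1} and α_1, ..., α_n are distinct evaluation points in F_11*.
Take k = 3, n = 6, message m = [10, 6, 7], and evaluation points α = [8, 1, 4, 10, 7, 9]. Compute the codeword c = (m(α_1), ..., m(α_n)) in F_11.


c = [0, 1, 3, 0, 10, 4]

Message polynomial: m(x) = 10 + 6·x + 7·x^2 (mod 11).
For each evaluation point α_i, compute m(α_i) mod 11:
  α_1 = 8: Horner steps 7 → 7 → 0, so m(8) = 0.
  α_2 = 1: Horner steps 7 → 2 → 1, so m(1) = 1.
  α_3 = 4: Horner steps 7 → 1 → 3, so m(4) = 3.
  α_4 = 10: Horner steps 7 → 10 → 0, so m(10) = 0.
  α_5 = 7: Horner steps 7 → 0 → 10, so m(7) = 10.
  α_6 = 9: Horner steps 7 → 3 → 4, so m(9) = 4.
Codeword c = [0, 1, 3, 0, 10, 4] ∈ F_11^6.


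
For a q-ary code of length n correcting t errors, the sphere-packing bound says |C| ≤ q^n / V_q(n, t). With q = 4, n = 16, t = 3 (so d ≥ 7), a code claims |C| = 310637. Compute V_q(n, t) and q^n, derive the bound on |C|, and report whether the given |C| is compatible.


V_q(n, t) = 16249, q^n = 4294967296, Hamming bound = 264321, |C| = 310637 > bound (violated).

Step 1: Compute V_q(n, t) = Σ_{j=0}^3 C(n, j) (q−1)^j.
  j = 0: C(16,0)·(3)^0 = 1·1 = 1.
  j = 1: C(16,1)·(3)^1 = 16·3 = 48.
  j = 2: C(16,2)·(3)^2 = 120·9 = 1080.
  j = 3: C(16,3)·(3)^3 = 560·27 = 15120.
  V_q(n, t) = 1 + 48 + 1080 + 15120 = 16249.
Step 2: q^n = 4^16 = 4294967296.
Step 3: Hamming bound ⌊q^n / V_q(n,t)⌋ = ⌊4294967296/16249⌋ = 264321.
Step 4: Compare |C| = 310637 to 264321: violated.
The claimed |C| lies above the Hamming bound, so no 4-ary code of length 16 with d ≥ 7 can have 310637 codewords.


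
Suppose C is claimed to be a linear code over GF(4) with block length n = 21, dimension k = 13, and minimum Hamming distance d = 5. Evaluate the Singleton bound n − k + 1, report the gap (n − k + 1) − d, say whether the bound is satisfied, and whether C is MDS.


Singleton RHS = n − k + 1 = 9, slack = 4, bound satisfied, not MDS.

Singleton bound: d ≤ n − k + 1.
Here n = 21, k = 13, so n − k + 1 = 9.
Given d = 5, check d ≤ 9: YES.
Slack = (n − k + 1) − d = 4.
The code is NOT MDS (slack = 4 > 0).
Description: the claimed parameters are [21, 13, 5]_4; such a code would be non-MDS.


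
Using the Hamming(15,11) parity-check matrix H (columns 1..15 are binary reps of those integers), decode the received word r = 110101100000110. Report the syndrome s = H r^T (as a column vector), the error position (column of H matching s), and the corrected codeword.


s = (0, 1, 0, 1)^T, error position = 5, corrected codeword c = 110111100000110

Compute s = H r^T mod 2 one row at a time:
  s_1 = 0 + 0 + 0 + 0 + 0 + 1 + 1 + 0 = 2 ≡ 0 (mod 2).
  s_2 = 1 + 0 + 1 + 1 + 0 + 1 + 1 + 0 = 5 ≡ 1 (mod 2).
  s_3 = 1 + 0 + 1 + 1 + 0 + 0 + 1 + 0 = 4 ≡ 0 (mod 2).
  s_4 = 1 + 0 + 0 + 1 + 0 + 0 + 1 + 0 = 3 ≡ 1 (mod 2).
s = (0, 1, 0, 1)^T — this equals column 5 of H (binary 0101), so error is at position 5.
Correct: flip bit 5 of r = 110101100000110 to get c = 110111100000110.


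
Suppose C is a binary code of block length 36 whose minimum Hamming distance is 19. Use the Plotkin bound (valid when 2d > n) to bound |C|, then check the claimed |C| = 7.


Plotkin bound M ≤ 18; given |C| = 7 ≤ bound (satisfied).

Check applicability: 2d = 38, n = 36.
2d − n = 2 > 0, so Plotkin applies.
Compute d/(2d−n) = 19/2 ≈ 9.5000.
⌊d/(2d−n)⌋ = 9.
Plotkin bound: M ≤ 2·9 = 18.
Given |C| = 7, check: satisfied.
This |C| is below the Plotkin bound.


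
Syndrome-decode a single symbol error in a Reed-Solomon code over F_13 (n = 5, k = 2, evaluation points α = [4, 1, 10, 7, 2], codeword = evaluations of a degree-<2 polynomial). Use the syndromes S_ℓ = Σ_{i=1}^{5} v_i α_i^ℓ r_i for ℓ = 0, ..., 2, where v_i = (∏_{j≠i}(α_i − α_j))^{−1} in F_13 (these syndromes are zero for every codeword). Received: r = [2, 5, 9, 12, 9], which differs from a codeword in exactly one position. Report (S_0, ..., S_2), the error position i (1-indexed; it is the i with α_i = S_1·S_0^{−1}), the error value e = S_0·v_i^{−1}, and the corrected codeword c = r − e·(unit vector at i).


S = (4, 8, 3), error at position 5, error magnitude e = 5, c = [2, 5, 9, 12, 4].

Step 1: column multipliers v_i = (∏_{j≠i}(α_i − α_j))^{−1} mod 13.
  i = 1 (α = 4): (4−1)(4−10)(4−7)(4−2) = 3·(−6)·(−3)·2 = 108 ≡ 4, so v_1 = 4^{−1} = 10 (mod 13).
  i = 2 (α = 1): (1−4)(1−10)(1−7)(1−2) = (−3)·(−9)·(−6)·(−1) = 162 ≡ 6, so v_2 = 6^{−1} = 11 (mod 13).
  i = 3 (α = 10): (10−4)(10−1)(10−7)(10−2) = 6·9·3·8 = 1296 ≡ 9, so v_3 = 9^{−1} = 3 (mod 13).
  i = 4 (α = 7): (7−4)(7−1)(7−10)(7−2) = 3·6·(−3)·5 = −270 ≡ 3, so v_4 = 3^{−1} = 9 (mod 13).
  i = 5 (α = 2): (2−4)(2−1)(2−10)(2−7) = (−2)·1·(−8)·(−5) = −80 ≡ 11, so v_5 = 11^{−1} = 6 (mod 13).
  v = [10, 11, 3, 9, 6].
Step 2: syndromes of r = [2, 5, 9, 12, 9] (all sums mod 13).
  S_0 = Σ v_i r_i = 10·2 + 11·5 + 3·9 + 9·12 + 6·9 = 264 ≡ 4.
  S_1 = Σ v_i α_i r_i = 10·4·2 + 11·1·5 + 3·10·9 + 9·7·12 + 6·2·9 = 1269 ≡ 8.
  α_i^2 mod 13 = [3, 1, 9, 10, 4].
  S_2 = Σ v_i α_i^2 r_i = 10·3·2 + 11·1·5 + 3·9·9 + 9·10·12 + 6·4·9 = 1654 ≡ 3.
  S = (4, 8, 3) ≠ 0, so r is not a codeword (an error is present).
Step 3: locate the error. For a single error e at position i, S_ℓ = v_i·e·α_i^ℓ, so α_err = S_1/S_0.
  S_0^{−1} = 4^{−1} = 10 (mod 13), so α_err = 8·10 = 80 ≡ 2 = α_5. Error position i = 5.
  Consistency check: S_2/S_1 = 3·5 = 15 ≡ 2 = α_err ✓ (single-error assumption holds).
Step 4: error magnitude e = S_0/v_5 = S_0·∏_{j≠5}(α_5 − α_j) = 4·11 = 44 ≡ 5 (mod 13).
Step 5: correct position 5: c_5 = r_5 − e = 9 − 5 ≡ 4 (mod 13). Hence c = [2, 5, 9, 12, 4].
  Check: interpolating c through the α_i gives m(x) = 6 + 12·x (degree < 2) with m(α_i) = c_i for every i, so c is indeed a codeword.
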